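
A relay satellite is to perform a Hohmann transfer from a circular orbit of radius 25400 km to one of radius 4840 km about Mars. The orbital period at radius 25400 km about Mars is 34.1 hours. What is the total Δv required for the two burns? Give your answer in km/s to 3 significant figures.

Δv = 1.45 km/s

From Kepler's third law T² = 4π²r³/μ at r = 25400 km, T = 34.1 hours = 34.1 × 3600 s = 1.2276×10^5 s: μ = 4π²r³/T² = 42928.6 km³/s².
Transfer-ellipse semi-major axis a_t = (r₁ + r₂)/2 = (25400 + 4840)/2 = 15120 km.
Circular speed at r₁: v₁ = √(μ/r₁) = √(42928.6/25400) = 1.300 km/s.
Transfer-orbit speed at r₁ (vis-viva): v_a = √[μ(2/r₁ − 1/a_t)] = 0.7355 km/s.
First burn Δv₁ = |v_a − v₁| = 0.5645 km/s.
At r₂, v₂ = √(μ/r₂) = 2.97818 km/s.
Transfer-orbit speed at r₂: v_p = √[μ(2/r₂ − 1/a_t)] = 3.86004 km/s.
Second burn Δv₂ = |v₂ − v_p| = 0.8819 km/s.
Δv = Δv₁ + Δv₂ = 0.5645 + 0.8819 = 1.446 km/s.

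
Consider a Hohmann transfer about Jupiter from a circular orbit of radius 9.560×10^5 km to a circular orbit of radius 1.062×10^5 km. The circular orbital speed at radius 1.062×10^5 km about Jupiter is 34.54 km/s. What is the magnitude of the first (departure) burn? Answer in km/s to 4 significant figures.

From the circular-orbit relation v² = μ/r at r = 1.062×10^5 km: μ = v²r = (34.54)² × 1.062×10^5 = 1.26698×10^8 km³/s².
Transfer-ellipse semi-major axis a_t = (r₁ + r₂)/2 = (9.560×10^5 + 1.062×10^5)/2 = 5.311×10^5 km.
Circular speed at r = 9.560×10^5 km: v_c = √(μ/r) = 11.512 km/s.
Transfer-orbit speed at the same r (vis-viva, a = a_t): v_t = √[μ(2/r − 1/a_t)] = 5.1479 km/s.
Δv₁ = |v_t − v_c| = |5.1479 − 11.512| = 6.364 km/s.

Δv₁ = 6.364 km/s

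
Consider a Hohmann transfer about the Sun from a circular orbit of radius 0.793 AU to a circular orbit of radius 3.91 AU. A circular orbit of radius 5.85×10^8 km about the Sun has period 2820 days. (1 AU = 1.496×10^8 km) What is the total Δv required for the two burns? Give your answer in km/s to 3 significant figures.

From Kepler's third law T² = 4π²r³/μ at r = 5.85×10^8 km, T = 2820 days = 2820 × 86400 s = 2.43648×10^8 s: μ = 4π²r³/T² = 1.33138×10^11 km³/s².
In km: r₁ = 0.793 × 1.496×10^8 = 1.186328×10^8 km; r₂ = 3.91 × 1.496×10^8 = 5.84936×10^8 km.
Semi-major axis of the transfer orbit: a_t = (1.186328×10^8 + 5.84936×10^8)/2 = 3.517844×10^8 km.
At r₁ the circular-orbit speed is v₁ = √(μ/r₁) = 33.500 km/s.
Transfer-orbit speed at r₁ (v² = μ(2/r − 1/a)): v_p = √[μ(2/r₁ − 1/a_t)] = 43.198 km/s.
First burn Δv₁ = |v_p − v₁| = 9.698 km/s.
Circular speed at r₂: v₂ = √(μ/r₂) = 15.087 km/s.
Transfer-orbit speed at r₂: v_a = √[μ(2/r₂ − 1/a_t)] = 8.7611 km/s.
Second burn Δv₂ = |v₂ − v_a| = 6.326 km/s.
Δv = Δv₁ + Δv₂ = 9.698 + 6.326 = 16.02 km/s.

Δv = 16.0 km/s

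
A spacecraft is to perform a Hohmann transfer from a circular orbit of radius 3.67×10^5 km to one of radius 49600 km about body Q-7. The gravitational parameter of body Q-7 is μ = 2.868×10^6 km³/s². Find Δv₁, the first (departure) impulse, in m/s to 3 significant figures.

Δv₁ = 1430 m/s

The Hohmann ellipse has a_t = (r₁ + r₂)/2 = 2.083×10^5 km.
Circular speed at r = 3.670×10^5 km: v_c = √(μ/r) = 2.795 km/s.
Vis-viva on the transfer ellipse at r = 3.670×10^5 km gives v_t = √[μ(2/r − 1/a_t)] = 1.364 km/s.
Δv₁ = |v_t − v_c| = |1.364 − 2.795| = 1.431 km/s.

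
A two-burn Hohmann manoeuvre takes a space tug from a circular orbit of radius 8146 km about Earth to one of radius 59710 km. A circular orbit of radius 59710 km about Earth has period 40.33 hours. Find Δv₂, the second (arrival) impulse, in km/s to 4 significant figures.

Δv₂ = 1.318 km/s

From Kepler's third law T² = 4π²r³/μ at r = 59710 km, T = 40.33 hours = 40.33 × 3600 s = 1.45188×10^5 s: μ = 4π²r³/T² = 3.98694×10^5 km³/s².
Semi-major axis of the transfer orbit: a_t = (8146 + 59710)/2 = 33928 km.
On the circular orbit at r = 59710 km, v_c = √(μ/r) = 2.584 km/s.
Vis-viva on the transfer ellipse at r = 59710 km gives v_t = √[μ(2/r − 1/a_t)] = 1.266 km/s.
Δv₂ = |v_t − v_c| = |1.266 − 2.584| = 1.318 km/s.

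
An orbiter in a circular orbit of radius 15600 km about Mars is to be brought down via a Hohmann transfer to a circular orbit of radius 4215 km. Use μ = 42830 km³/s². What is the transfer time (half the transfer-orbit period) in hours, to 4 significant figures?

Semi-major axis of the transfer orbit: a_t = (15600 + 4215)/2 = 9907.5 km.
By Kepler's third law the transfer-orbit period is T = 2π√(a_t³/μ), so t = T/2 = 14970 s.
Converting: 14970 s ÷ 3600 s/hour = 4.158 hours.

t = 4.158 hours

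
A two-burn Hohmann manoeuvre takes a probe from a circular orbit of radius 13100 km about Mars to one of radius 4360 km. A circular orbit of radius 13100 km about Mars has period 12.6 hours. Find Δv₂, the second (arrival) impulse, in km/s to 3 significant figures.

Δv₂ = 0.708 km/s

From Kepler's third law T² = 4π²r³/μ at r = 13100 km, T = 12.6 hours = 12.6 × 3600 s = 45360 s: μ = 4π²r³/T² = 43134.8 km³/s².
The Hohmann ellipse has a_t = (r₁ + r₂)/2 = 8730 km.
On the circular orbit at r = 4360 km, v_c = √(μ/r) = 3.1454 km/s.
Transfer-orbit speed at the same r (vis-viva, a = a_t): v_t = √[μ(2/r − 1/a_t)] = 3.8530 km/s.
Δv₂ = |v_t − v_c| = |3.8530 − 3.1454| = 0.7076 km/s.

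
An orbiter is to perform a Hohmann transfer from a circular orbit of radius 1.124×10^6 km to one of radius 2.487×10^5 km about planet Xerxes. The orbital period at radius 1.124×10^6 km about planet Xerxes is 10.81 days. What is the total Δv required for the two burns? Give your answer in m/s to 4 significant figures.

From Kepler's third law T² = 4π²r³/μ at r = 1.124×10^6 km, T = 10.81 days = 10.81 × 86400 s = 9.33984×10^5 s: μ = 4π²r³/T² = 6.42658×10^7 km³/s².
Transfer-ellipse semi-major axis a_t = (r₁ + r₂)/2 = (1.124×10^6 + 2.487×10^5)/2 = 6.8635×10^5 km.
Circular speed at r₁: v₁ = √(μ/r₁) = √(6.42658×10^7/1.124×10^6) = 7.5615 km/s.
On the transfer ellipse at r₁, v² = μ(2/r − 1/a) gives v_a = √[μ(2/r₁ − 1/a_t)] = 4.5517 km/s.
First burn Δv₁ = |v_a − v₁| = 3.010 km/s.
At r₂, v₂ = √(μ/r₂) = 16.075 km/s.
Transfer-orbit speed at r₂: v_p = √[μ(2/r₂ − 1/a_t)] = 20.571 km/s.
Second burn Δv₂ = |v₂ − v_p| = 4.496 km/s.
Total Δv = Δv₁ + Δv₂ = 7.506 km/s.

Δv = 7506 m/s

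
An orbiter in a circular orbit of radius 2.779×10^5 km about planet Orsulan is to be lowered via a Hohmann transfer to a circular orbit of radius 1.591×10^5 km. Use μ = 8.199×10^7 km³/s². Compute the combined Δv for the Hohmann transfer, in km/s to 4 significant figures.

Δv = 5.420 km/s

Transfer-ellipse semi-major axis a_t = (r₁ + r₂)/2 = (2.779×10^5 + 1.591×10^5)/2 = 2.185×10^5 km.
At r₁ the circular-orbit speed is v₁ = √(μ/r₁) = 17.18 km/s.
On the transfer ellipse at r₁, vis-viva equation gives v_a = √[μ(2/r₁ − 1/a_t)] = 14.66 km/s.
First burn Δv₁ = |v_a − v₁| = 2.520 km/s.
At r₂, v₂ = √(μ/r₂) = 22.70 km/s.
Transfer-orbit speed at r₂: v_p = √[μ(2/r₂ − 1/a_t)] = 25.60 km/s.
Second burn Δv₂ = |v₂ − v_p| = 2.900 km/s.
Δv = Δv₁ + Δv₂ = 2.520 + 2.900 = 5.420 km/s.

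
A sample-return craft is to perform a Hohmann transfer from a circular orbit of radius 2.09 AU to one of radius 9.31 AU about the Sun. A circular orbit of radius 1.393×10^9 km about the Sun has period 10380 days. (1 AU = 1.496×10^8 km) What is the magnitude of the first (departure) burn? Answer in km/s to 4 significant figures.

From Kepler's third law T² = 4π²r³/μ at r = 1.393×10^9 km, T = 10380 days = 10380 × 86400 s = 8.96832×10^8 s: μ = 4π²r³/T² = 1.32676×10^11 km³/s².
In km: r₁ = 2.09 × 1.496×10^8 = 3.12664×10^8 km; r₂ = 9.31 × 1.496×10^8 = 1.392776×10^9 km.
The Hohmann ellipse has a_t = (r₁ + r₂)/2 = 8.5272×10^8 km.
On the circular orbit at r = 3.12664×10^8 km, v_c = √(μ/r) = 20.5995 km/s.
Transfer-orbit speed at the same r (vis-viva, a = a_t): v_t = √[μ(2/r − 1/a_t)] = 26.3265 km/s.
Δv₁ = |v_t − v_c| = |26.3265 − 20.5995| = 5.727 km/s.

Δv₁ = 5.727 km/s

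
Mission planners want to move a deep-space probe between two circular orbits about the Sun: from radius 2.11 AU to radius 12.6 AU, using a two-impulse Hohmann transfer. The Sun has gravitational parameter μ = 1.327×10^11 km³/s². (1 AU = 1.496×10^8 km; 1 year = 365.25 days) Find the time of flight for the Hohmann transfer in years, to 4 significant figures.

t = 9.974 years

In km: r₁ = 2.11 × 1.496×10^8 = 3.15656×10^8 km; r₂ = 12.6 × 1.496×10^8 = 1.88496×10^9 km.
Transfer-ellipse semi-major axis a_t = (r₁ + r₂)/2 = (3.15656×10^8 + 1.88496×10^9)/2 = 1.100308×10^9 km.
By Kepler's third law the transfer-orbit period is T = 2π√(a_t³/μ), so t = T/2 = 3.1476×10^8 s.
Converting: 3.1476×10^8 s ÷ 3.15576×10^7 s/year (365.25 × 86400) = 9.974 years.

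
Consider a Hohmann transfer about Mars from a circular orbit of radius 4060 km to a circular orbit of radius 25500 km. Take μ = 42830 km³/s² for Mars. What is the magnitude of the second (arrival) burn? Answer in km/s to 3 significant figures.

Semi-major axis of the transfer orbit: a_t = (4060 + 25500)/2 = 14780 km.
Circular speed at r = 25500 km: v_c = √(μ/r) = 1.296 km/s.
Vis-viva on the transfer ellipse at r = 25500 km gives v_t = √[μ(2/r − 1/a_t)] = 0.6793 km/s.
Δv₂ = |v_t − v_c| = |0.6793 − 1.296| = 0.6167 km/s.

Δv₂ = 0.617 km/s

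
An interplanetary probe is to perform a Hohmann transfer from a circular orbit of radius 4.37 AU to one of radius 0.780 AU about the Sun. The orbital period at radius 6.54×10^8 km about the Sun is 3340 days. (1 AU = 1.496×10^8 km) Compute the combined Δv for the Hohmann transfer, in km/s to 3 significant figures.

Δv = 16.6 km/s

From Kepler's third law T² = 4π²r³/μ at r = 6.54×10^8 km, T = 3340 days = 3340 × 86400 s = 2.88576×10^8 s: μ = 4π²r³/T² = 1.32609×10^11 km³/s².
In km: r₁ = 4.37 × 1.496×10^8 = 6.53752×10^8 km; r₂ = 0.780 × 1.496×10^8 = 1.16688×10^8 km.
The Hohmann ellipse has a_t = (r₁ + r₂)/2 = 3.8522×10^8 km.
Circular speed at r₁: v₁ = √(μ/r₁) = √(1.32609×10^11/6.53752×10^8) = 14.2423 km/s.
Transfer-orbit speed at r₁ (vis-viva): v_a = √[μ(2/r₁ − 1/a_t)] = 7.83860 km/s.
First burn Δv₁ = |v_a − v₁| = 6.404 km/s.
Circular speed at r₂: v₂ = √(μ/r₂) = 33.71 km/s.
Transfer-orbit speed at r₂: v_p = √[μ(2/r₂ − 1/a_t)] = 43.92 km/s.
Second burn Δv₂ = |v₂ − v_p| = 10.21 km/s.
Δv = Δv₁ + Δv₂ = 6.404 + 10.21 = 16.61 km/s.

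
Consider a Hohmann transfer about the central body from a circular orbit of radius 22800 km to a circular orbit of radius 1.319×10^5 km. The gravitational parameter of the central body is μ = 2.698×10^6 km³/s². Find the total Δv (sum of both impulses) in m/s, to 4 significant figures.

Δv = 5394 m/s

Semi-major axis of the transfer orbit: a_t = (22800 + 1.319×10^5)/2 = 77350 km.
At r₁ the circular-orbit speed is v₁ = √(μ/r₁) = 10.878 km/s.
Transfer-orbit speed at r₁ (vis-viva): v_p = √[μ(2/r₁ − 1/a_t)] = 14.205 km/s.
First burn Δv₁ = |v_p − v₁| = 3.327 km/s.
At r₂, v₂ = √(μ/r₂) = 4.5227 km/s.
Transfer-orbit speed at r₂: v_a = √[μ(2/r₂ − 1/a_t)] = 2.4555 km/s.
Second burn Δv₂ = |v₂ − v_a| = 2.067 km/s.
Δv = Δv₁ + Δv₂ = 3.327 + 2.067 = 5.394 km/s.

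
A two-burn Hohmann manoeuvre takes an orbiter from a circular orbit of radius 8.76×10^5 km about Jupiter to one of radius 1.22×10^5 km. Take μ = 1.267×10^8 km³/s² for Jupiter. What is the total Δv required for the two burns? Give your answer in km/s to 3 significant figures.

Δv = 16.6 km/s

Semi-major axis of the transfer orbit: a_t = (8.760×10^5 + 1.220×10^5)/2 = 4.990×10^5 km.
Circular speed at r₁: v₁ = √(μ/r₁) = √(1.267×10^8/8.760×10^5) = 12.0264 km/s.
Transfer-orbit speed at r₁ (vis-viva equation): v_a = √[μ(2/r₁ − 1/a_t)] = 5.94656 km/s.
First burn Δv₁ = |v_a − v₁| = 6.080 km/s.
At r₂, v₂ = √(μ/r₂) = 32.23 km/s.
Transfer-orbit speed at r₂: v_p = √[μ(2/r₂ − 1/a_t)] = 42.70 km/s.
Second burn Δv₂ = |v₂ − v_p| = 10.47 km/s.
Δv = Δv₁ + Δv₂ = 6.080 + 10.47 = 16.55 km/s.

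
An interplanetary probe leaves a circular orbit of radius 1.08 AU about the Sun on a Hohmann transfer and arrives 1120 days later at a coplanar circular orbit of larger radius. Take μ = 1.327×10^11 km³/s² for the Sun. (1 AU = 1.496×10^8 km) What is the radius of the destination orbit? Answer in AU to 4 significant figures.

In km: r₁ = 1.08 × 1.496×10^8 = 1.61568×10^8 km.
Transfer time t = 1120 days = 9.6768×10^7 s, and t = π√(a_t³/μ).
So a_t = (μ t²/π²)^(1/3) = (1.327×10^11 × (9.6768×10^7)² / π²)^(1/3) = 5.0120×10^8 km.
Since a_t = (r₁ + r₂)/2, r₂ = 2a_t − r₁ = 2×5.0120×10^8 − 1.61568×10^8 = 8.40832×10^8 km.
In AU: r₂ = 8.40832×10^8 / 1.496×10^8 = 5.621 AU.

r₂ = 5.621 AU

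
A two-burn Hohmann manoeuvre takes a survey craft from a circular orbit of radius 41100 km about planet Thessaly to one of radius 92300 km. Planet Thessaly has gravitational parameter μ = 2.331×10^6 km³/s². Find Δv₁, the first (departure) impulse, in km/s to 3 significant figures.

The Hohmann ellipse has a_t = (r₁ + r₂)/2 = 66700 km.
Circular speed at r = 41100 km: v_c = √(μ/r) = 7.531 km/s.
Transfer-orbit speed at the same r (vis-viva, a = a_t): v_t = √[μ(2/r − 1/a_t)] = 8.859 km/s.
Δv₁ = |v_t − v_c| = |8.859 − 7.531| = 1.328 km/s.

Δv₁ = 1.33 km/s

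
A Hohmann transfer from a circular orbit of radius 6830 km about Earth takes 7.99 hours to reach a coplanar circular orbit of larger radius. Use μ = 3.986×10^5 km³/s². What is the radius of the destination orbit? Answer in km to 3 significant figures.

r₂ = 57600 km

Transfer time t = 7.99 hours = 28764 s, and t = π√(a_t³/μ).
So a_t = (μ t²/π²)^(1/3) = (3.986×10^5 × (28764)² / π²)^(1/3) = 32209 km.
Since a_t = (r₁ + r₂)/2, r₂ = 2a_t − r₁ = 2×32209 − 6830 = 57588 km.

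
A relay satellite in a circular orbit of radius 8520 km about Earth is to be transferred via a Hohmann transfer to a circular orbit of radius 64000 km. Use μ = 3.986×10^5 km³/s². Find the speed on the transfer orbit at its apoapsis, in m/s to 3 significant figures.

The Hohmann ellipse has a_t = (r₁ + r₂)/2 = 36260 km.
At apoapsis, r = 64000 km.
From the vis-viva equation, v = √[μ(2/r − 1/a_t)] = 1.210 km/s.

v = 1210 m/s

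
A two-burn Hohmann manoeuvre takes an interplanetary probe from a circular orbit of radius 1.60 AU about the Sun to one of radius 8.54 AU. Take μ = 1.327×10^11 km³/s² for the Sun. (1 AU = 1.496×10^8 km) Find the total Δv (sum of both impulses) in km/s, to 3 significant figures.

Δv = 11.5 km/s

In km: r₁ = 1.60 × 1.496×10^8 = 2.3936×10^8 km; r₂ = 8.54 × 1.496×10^8 = 1.277584×10^9 km.
The Hohmann ellipse has a_t = (r₁ + r₂)/2 = 7.58472×10^8 km.
At r₁ the circular-orbit speed is v₁ = √(μ/r₁) = 23.546 km/s.
On the transfer ellipse at r₁, v² = μ(2/r − 1/a) gives v_p = √[μ(2/r₁ − 1/a_t)] = 30.559 km/s.
First burn Δv₁ = |v_p − v₁| = 7.013 km/s.
Circular speed at r₂: v₂ = √(μ/r₂) = 10.1916 km/s.
Transfer-orbit speed at r₂: v_a = √[μ(2/r₂ − 1/a_t)] = 5.72528 km/s.
Second burn Δv₂ = |v₂ − v_a| = 4.466 km/s.
Δv = Δv₁ + Δv₂ = 7.013 + 4.466 = 11.48 km/s.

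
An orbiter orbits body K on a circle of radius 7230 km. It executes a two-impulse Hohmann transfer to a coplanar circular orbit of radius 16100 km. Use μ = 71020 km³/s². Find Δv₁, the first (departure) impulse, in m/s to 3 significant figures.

Semi-major axis of the transfer orbit: a_t = (7230 + 16100)/2 = 11665 km.
On the circular orbit at r = 7230 km, v_c = √(μ/r) = 3.1342 km/s.
Vis-viva on the transfer ellipse at r = 7230 km gives v_t = √[μ(2/r − 1/a_t)] = 3.6821 km/s.
Δv₁ = |v_t − v_c| = |3.6821 − 3.1342| = 0.5479 km/s.

Δv₁ = 548 m/s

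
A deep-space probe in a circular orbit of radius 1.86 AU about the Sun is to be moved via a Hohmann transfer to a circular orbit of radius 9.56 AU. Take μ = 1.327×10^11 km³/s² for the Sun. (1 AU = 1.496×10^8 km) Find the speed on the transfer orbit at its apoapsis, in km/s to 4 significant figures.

v = 5.498 km/s

In km: r₁ = 1.86 × 1.496×10^8 = 2.78256×10^8 km; r₂ = 9.56 × 1.496×10^8 = 1.430176×10^9 km.
The Hohmann ellipse has a_t = (r₁ + r₂)/2 = 8.54216×10^8 km.
At apoapsis, r = 1.430176×10^9 km.
From the vis-viva equation, v = √[μ(2/r − 1/a_t)] = 5.498 km/s.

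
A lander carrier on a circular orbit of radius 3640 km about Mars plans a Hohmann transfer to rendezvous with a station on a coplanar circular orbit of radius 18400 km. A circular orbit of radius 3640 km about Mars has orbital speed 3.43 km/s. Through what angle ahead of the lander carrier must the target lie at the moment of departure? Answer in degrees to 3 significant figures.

From the circular-orbit relation v² = μ/r at r = 3640 km: μ = v²r = (3.43)² × 3640 = 42824.2 km³/s².
The Hohmann ellipse has a_t = (r₁ + r₂)/2 = 11020 km.
The half-period of the transfer ellipse is t = π√(a_t³/μ) = 17562 s.
Target angular speed ω₂ = √(μ/r₂³) = 8.2912×10^-5 rad/s.
Angle swept by the target during transfer: ω₂·t = 1.4561 rad = 83.43°.
Arrival is 180° from departure on the ellipse, so φ = 180° − 83.43° = 96.6°.

φ = 96.6°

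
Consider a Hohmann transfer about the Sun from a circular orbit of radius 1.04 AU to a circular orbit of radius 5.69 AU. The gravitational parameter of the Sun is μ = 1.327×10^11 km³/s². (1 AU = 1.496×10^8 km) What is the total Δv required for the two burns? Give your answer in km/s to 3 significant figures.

Δv = 14.3 km/s

In km: r₁ = 1.04 × 1.496×10^8 = 1.55584×10^8 km; r₂ = 5.69 × 1.496×10^8 = 8.51224×10^8 km.
The Hohmann ellipse has a_t = (r₁ + r₂)/2 = 5.03404×10^8 km.
At r₁ the circular-orbit speed is v₁ = √(μ/r₁) = 29.205 km/s.
Transfer-orbit speed at r₁ (v² = μ(2/r − 1/a)): v_p = √[μ(2/r₁ − 1/a_t)] = 37.977 km/s.
First burn Δv₁ = |v_p − v₁| = 8.772 km/s.
At r₂, v₂ = √(μ/r₂) = 12.4857 km/s.
Transfer-orbit speed at r₂: v_a = √[μ(2/r₂ − 1/a_t)] = 6.94125 km/s.
Second burn Δv₂ = |v₂ − v_a| = 5.544 km/s.
Δv = Δv₁ + Δv₂ = 8.772 + 5.544 = 14.32 km/s.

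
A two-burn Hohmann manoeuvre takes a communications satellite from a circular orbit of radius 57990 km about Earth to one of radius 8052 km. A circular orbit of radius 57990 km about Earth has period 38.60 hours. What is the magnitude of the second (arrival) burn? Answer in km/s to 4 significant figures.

Δv₂ = 2.288 km/s

From Kepler's third law T² = 4π²r³/μ at r = 57990 km, T = 38.60 hours = 38.60 × 3600 s = 1.3896×10^5 s: μ = 4π²r³/T² = 3.98694×10^5 km³/s².
Semi-major axis of the transfer orbit: a_t = (57990 + 8052)/2 = 33021 km.
On the circular orbit at r = 8052 km, v_c = √(μ/r) = 7.037 km/s.
Transfer-orbit speed at the same r (vis-viva, a = a_t): v_t = √[μ(2/r − 1/a_t)] = 9.325 km/s.
Δv₂ = |v_t − v_c| = |9.325 − 7.037| = 2.288 km/s.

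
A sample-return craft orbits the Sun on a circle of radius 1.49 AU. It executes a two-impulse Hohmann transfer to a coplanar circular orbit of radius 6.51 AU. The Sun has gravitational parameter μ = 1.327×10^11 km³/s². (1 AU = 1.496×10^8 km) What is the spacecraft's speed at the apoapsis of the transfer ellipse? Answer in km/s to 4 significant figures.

v = 7.124 km/s

In km: r₁ = 1.49 × 1.496×10^8 = 2.22904×10^8 km; r₂ = 6.51 × 1.496×10^8 = 9.73896×10^8 km.
The Hohmann ellipse has a_t = (r₁ + r₂)/2 = 5.984×10^8 km.
At apoapsis, r = 9.73896×10^8 km.
Vis-viva: v = √[μ(2/r − 1/a_t)] = √[1.327×10^11 × (2/9.73896×10^8 − 1/5.984×10^8)] = 7.124 km/s.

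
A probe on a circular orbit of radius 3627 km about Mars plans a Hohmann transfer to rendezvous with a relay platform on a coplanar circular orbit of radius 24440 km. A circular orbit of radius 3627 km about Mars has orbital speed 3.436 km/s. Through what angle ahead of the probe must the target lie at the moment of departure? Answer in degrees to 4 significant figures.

φ = 101.7°

From the circular-orbit relation v² = μ/r at r = 3627 km: μ = v²r = (3.436)² × 3627 = 42820.7 km³/s².
The Hohmann ellipse has a_t = (r₁ + r₂)/2 = 14033.5 km.
The half-period of the transfer ellipse is t = π√(a_t³/μ) = 25240 s.
Target angular speed ω₂ = √(μ/r₂³) = 5.416×10^-5 rad/s.
Angle swept by the target during transfer: ω₂·t = 1.367 rad = 78.32°.
Arrival is 180° from departure on the ellipse, so φ = 180° − 78.32° = 101.7°.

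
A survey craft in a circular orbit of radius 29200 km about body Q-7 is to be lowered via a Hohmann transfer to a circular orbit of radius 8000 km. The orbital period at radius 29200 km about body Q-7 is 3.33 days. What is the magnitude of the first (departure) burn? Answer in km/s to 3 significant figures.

From Kepler's third law T² = 4π²r³/μ at r = 29200 km, T = 3.33 days = 3.33 × 86400 s = 2.87712×10^5 s: μ = 4π²r³/T² = 11873.9 km³/s².
Transfer-ellipse semi-major axis a_t = (r₁ + r₂)/2 = (29200 + 8000)/2 = 18600 km.
On the circular orbit at r = 29200 km, v_c = √(μ/r) = 0.6377 km/s.
Vis-viva on the transfer ellipse at r = 29200 km gives v_t = √[μ(2/r − 1/a_t)] = 0.4182 km/s.
Δv₁ = |v_t − v_c| = |0.4182 − 0.6377| = 0.2195 km/s.

Δv₁ = 0.219 km/s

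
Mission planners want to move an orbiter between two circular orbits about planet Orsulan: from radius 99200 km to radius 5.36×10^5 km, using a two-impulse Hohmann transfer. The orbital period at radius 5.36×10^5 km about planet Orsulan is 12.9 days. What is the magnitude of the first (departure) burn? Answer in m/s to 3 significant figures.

From Kepler's third law T² = 4π²r³/μ at r = 5.36×10^5 km, T = 12.9 days = 12.9 × 86400 s = 1.11456×10^6 s: μ = 4π²r³/T² = 4.89381×10^6 km³/s².
Transfer-ellipse semi-major axis a_t = (r₁ + r₂)/2 = (99200 + 5.360×10^5)/2 = 3.176×10^5 km.
Circular speed at r = 99200 km: v_c = √(μ/r) = 7.024 km/s.
Vis-viva on the transfer ellipse at r = 99200 km gives v_t = √[μ(2/r − 1/a_t)] = 9.125 km/s.
Δv₁ = |v_t − v_c| = |9.125 − 7.024| = 2.101 km/s.

Δv₁ = 2100 m/s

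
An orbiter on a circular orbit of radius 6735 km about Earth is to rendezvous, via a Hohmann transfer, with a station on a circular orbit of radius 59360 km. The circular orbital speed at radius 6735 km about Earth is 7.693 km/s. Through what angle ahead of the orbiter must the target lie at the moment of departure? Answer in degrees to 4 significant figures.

From the circular-orbit relation v² = μ/r at r = 6735 km: μ = v²r = (7.693)² × 6735 = 3.98592×10^5 km³/s².
Semi-major axis of the transfer orbit: a_t = (6735 + 59360)/2 = 33047.5 km.
Transfer time t = π√(a_t³/μ) = 29890 s.
The target's mean motion on its circular orbit is ω₂ = √(μ/r₂³) = 4.365×10^-5 rad/s.
Angle swept by the target during transfer: ω₂·t = 1.305 rad = 74.77°.
The orbiter traverses 180° on the transfer ellipse, so the target must lead by 180° − 74.77° = 105.2°.

φ = 105.2°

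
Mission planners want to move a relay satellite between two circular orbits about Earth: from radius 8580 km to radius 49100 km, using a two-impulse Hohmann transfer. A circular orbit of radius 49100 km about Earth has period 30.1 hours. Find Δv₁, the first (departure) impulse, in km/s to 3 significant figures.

Δv₁ = 2.08 km/s

From Kepler's third law T² = 4π²r³/μ at r = 49100 km, T = 30.1 hours = 30.1 × 3600 s = 1.0836×10^5 s: μ = 4π²r³/T² = 3.97985×10^5 km³/s².
Semi-major axis of the transfer orbit: a_t = (8580 + 49100)/2 = 28840 km.
Circular speed at r = 8580 km: v_c = √(μ/r) = 6.811 km/s.
Transfer-orbit speed at the same r (vis-viva, a = a_t): v_t = √[μ(2/r − 1/a_t)] = 8.887 km/s.
Δv₁ = |v_t − v_c| = |8.887 − 6.811| = 2.076 km/s.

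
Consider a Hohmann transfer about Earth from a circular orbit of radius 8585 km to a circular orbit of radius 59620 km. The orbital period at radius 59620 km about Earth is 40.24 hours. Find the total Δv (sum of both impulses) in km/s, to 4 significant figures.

From Kepler's third law T² = 4π²r³/μ at r = 59620 km, T = 40.24 hours = 40.24 × 3600 s = 1.44864×10^5 s: μ = 4π²r³/T² = 3.98671×10^5 km³/s².
The Hohmann ellipse has a_t = (r₁ + r₂)/2 = 34102.5 km.
Circular speed at r₁: v₁ = √(μ/r₁) = √(3.98671×10^5/8585) = 6.8146 km/s.
Transfer-orbit speed at r₁ (v² = μ(2/r − 1/a)): v_p = √[μ(2/r₁ − 1/a_t)] = 9.0103 km/s.
First burn Δv₁ = |v_p − v₁| = 2.196 km/s.
At r₂, v₂ = √(μ/r₂) = 2.58590 km/s.
Transfer-orbit speed at r₂: v_a = √[μ(2/r₂ − 1/a_t)] = 1.29744 km/s.
Second burn Δv₂ = |v₂ − v_a| = 1.288 km/s.
Total Δv = Δv₁ + Δv₂ = 3.484 km/s.

Δv = 3.484 km/s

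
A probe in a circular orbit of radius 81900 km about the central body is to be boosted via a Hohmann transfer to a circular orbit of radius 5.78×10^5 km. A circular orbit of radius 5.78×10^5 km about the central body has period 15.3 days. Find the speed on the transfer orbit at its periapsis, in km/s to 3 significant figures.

v = 9.66 km/s

From Kepler's third law T² = 4π²r³/μ at r = 5.78×10^5 km, T = 15.3 days = 15.3 × 86400 s = 1.32192×10^6 s: μ = 4π²r³/T² = 4.36247×10^6 km³/s².
Transfer-ellipse semi-major axis a_t = (r₁ + r₂)/2 = (81900 + 5.780×10^5)/2 = 3.2995×10^5 km.
The periapsis of the transfer ellipse is at r = 81900 km.
Vis-viva: v = √[μ(2/r − 1/a_t)] = √[4.36247×10^6 × (2/81900 − 1/3.2995×10^5)] = 9.660 km/s.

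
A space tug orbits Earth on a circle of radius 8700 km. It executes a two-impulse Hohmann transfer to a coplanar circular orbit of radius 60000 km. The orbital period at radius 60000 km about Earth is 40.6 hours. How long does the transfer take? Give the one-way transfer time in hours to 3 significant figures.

From Kepler's third law T² = 4π²r³/μ at r = 60000 km, T = 40.6 hours = 40.6 × 3600 s = 1.4616×10^5 s: μ = 4π²r³/T² = 3.99169×10^5 km³/s².
Transfer-ellipse semi-major axis a_t = (r₁ + r₂)/2 = (8700 + 60000)/2 = 34350 km.
Half the transfer-orbit period gives t = π√(a_t³/μ) = 31660 s.
Converting: 31660 s ÷ 3600 s/hour = 8.79 hours.

t = 8.79 hours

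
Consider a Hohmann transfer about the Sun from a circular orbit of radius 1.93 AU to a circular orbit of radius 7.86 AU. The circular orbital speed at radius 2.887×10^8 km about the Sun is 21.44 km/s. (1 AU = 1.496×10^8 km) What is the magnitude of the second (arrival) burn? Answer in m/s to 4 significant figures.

Δv₂ = 3953 m/s

From the circular-orbit relation v² = μ/r at r = 2.887×10^8 km: μ = v²r = (21.44)² × 2.887×10^8 = 1.32708×10^11 km³/s².
In km: r₁ = 1.93 × 1.496×10^8 = 2.88728×10^8 km; r₂ = 7.86 × 1.496×10^8 = 1.175856×10^9 km.
The Hohmann ellipse has a_t = (r₁ + r₂)/2 = 7.32292×10^8 km.
On the circular orbit at r = 1.175856×10^9 km, v_c = √(μ/r) = 10.624 km/s.
Transfer-orbit speed at the same r (vis-viva, a = a_t): v_t = √[μ(2/r − 1/a_t)] = 6.6707 km/s.
Δv₂ = |v_t − v_c| = |6.6707 − 10.624| = 3.953 km/s.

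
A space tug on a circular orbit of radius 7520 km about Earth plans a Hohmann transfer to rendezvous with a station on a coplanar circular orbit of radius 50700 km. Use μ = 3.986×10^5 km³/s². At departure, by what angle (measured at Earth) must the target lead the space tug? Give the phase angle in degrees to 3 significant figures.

φ = 102°

The Hohmann ellipse has a_t = (r₁ + r₂)/2 = 29110 km.
The half-period of the transfer ellipse is t = π√(a_t³/μ) = 24714 s.
The target's mean motion on its circular orbit is ω₂ = √(μ/r₂³) = 5.5304×10^-5 rad/s.
Angle swept by the target during transfer: ω₂·t = 1.3668 rad = 78.31°.
The space tug traverses 180° on the transfer ellipse, so the target must lead by 180° − 78.31° = 102°.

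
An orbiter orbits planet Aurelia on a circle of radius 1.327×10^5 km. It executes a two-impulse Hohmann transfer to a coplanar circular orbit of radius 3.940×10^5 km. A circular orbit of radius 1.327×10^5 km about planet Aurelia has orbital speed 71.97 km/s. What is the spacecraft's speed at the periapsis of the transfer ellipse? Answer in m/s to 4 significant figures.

From the circular-orbit relation v² = μ/r at r = 1.327×10^5 km: μ = v²r = (71.97)² × 1.327×10^5 = 6.87344×10^8 km³/s².
The Hohmann ellipse has a_t = (r₁ + r₂)/2 = 2.6335×10^5 km.
At periapsis, r = 1.327×10^5 km.
From the vis-viva equation, v = √[μ(2/r − 1/a_t)] = 88.03 km/s.

v = 88030 m/s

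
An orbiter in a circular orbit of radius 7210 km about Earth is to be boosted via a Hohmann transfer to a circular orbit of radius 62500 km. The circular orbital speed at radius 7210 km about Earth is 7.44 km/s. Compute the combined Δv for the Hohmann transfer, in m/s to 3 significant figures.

From the circular-orbit relation v² = μ/r at r = 7210 km: μ = v²r = (7.44)² × 7210 = 3.99099×10^5 km³/s².
Transfer-ellipse semi-major axis a_t = (r₁ + r₂)/2 = (7210 + 62500)/2 = 34855 km.
Circular speed at r₁: v₁ = √(μ/r₁) = √(3.99099×10^5/7210) = 7.44000 km/s.
On the transfer ellipse at r₁, vis-viva equation gives v_p = √[μ(2/r₁ − 1/a_t)] = 9.96278 km/s.
First burn Δv₁ = |v_p − v₁| = 2.52278 km/s.
At r₂, v₂ = √(μ/r₂) = 2.526973 km/s.
Transfer-orbit speed at r₂: v_a = √[μ(2/r₂ − 1/a_t)] = 1.149306 km/s.
Second burn Δv₂ = |v₂ − v_a| = 1.37767 km/s.
Δv = Δv₁ + Δv₂ = 2.52278 + 1.37767 = 3.900 km/s.

Δv = 3900 m/s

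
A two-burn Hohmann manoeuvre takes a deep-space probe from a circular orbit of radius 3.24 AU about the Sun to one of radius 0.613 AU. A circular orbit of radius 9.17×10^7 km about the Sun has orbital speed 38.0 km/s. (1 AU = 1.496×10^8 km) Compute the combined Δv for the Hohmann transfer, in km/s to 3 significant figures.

Δv = 18.5 km/s

From the circular-orbit relation v² = μ/r at r = 9.17×10^7 km: μ = v²r = (38.0)² × 9.17×10^7 = 1.32415×10^11 km³/s².
In km: r₁ = 3.24 × 1.496×10^8 = 4.84704×10^8 km; r₂ = 0.613 × 1.496×10^8 = 9.17048×10^7 km.
Semi-major axis of the transfer orbit: a_t = (4.84704×10^8 + 9.17048×10^7)/2 = 2.882044×10^8 km.
Circular speed at r₁: v₁ = √(μ/r₁) = √(1.32415×10^11/4.84704×10^8) = 16.52837 km/s.
Transfer-orbit speed at r₁ (vis-viva equation): v_a = √[μ(2/r₁ − 1/a_t)] = 9.323430 km/s.
First burn Δv₁ = |v_a − v₁| = 7.2049 km/s.
At r₂, v₂ = √(μ/r₂) = 38.00 km/s.
Transfer-orbit speed at r₂: v_p = √[μ(2/r₂ − 1/a_t)] = 49.28 km/s.
Second burn Δv₂ = |v₂ − v_p| = 11.280 km/s.
Total Δv = Δv₁ + Δv₂ = 18.48 km/s.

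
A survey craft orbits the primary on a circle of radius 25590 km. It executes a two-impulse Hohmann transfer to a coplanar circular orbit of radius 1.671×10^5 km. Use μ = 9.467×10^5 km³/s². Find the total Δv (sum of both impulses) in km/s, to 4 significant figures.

Semi-major axis of the transfer orbit: a_t = (25590 + 1.671×10^5)/2 = 96345 km.
At r₁ the circular-orbit speed is v₁ = √(μ/r₁) = 6.0823 km/s.
On the transfer ellipse at r₁, v² = μ(2/r − 1/a) gives v_p = √[μ(2/r₁ − 1/a_t)] = 8.0102 km/s.
First burn Δv₁ = |v_p − v₁| = 1.9279 km/s.
At r₂, v₂ = √(μ/r₂) = 2.3802 km/s.
Transfer-orbit speed at r₂: v_a = √[μ(2/r₂ − 1/a_t)] = 1.2267 km/s.
Second burn Δv₂ = |v₂ − v_a| = 1.1535 km/s.
Δv = Δv₁ + Δv₂ = 1.9279 + 1.1535 = 3.081 km/s.

Δv = 3.081 km/s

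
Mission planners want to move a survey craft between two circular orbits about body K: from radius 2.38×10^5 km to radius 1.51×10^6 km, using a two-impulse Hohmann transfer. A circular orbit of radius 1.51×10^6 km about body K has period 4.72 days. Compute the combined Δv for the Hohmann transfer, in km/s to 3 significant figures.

Δv = 29.5 km/s

From Kepler's third law T² = 4π²r³/μ at r = 1.51×10^6 km, T = 4.72 days = 4.72 × 86400 s = 4.07808×10^5 s: μ = 4π²r³/T² = 8.17295×10^8 km³/s².
Semi-major axis of the transfer orbit: a_t = (2.380×10^5 + 1.510×10^6)/2 = 8.740×10^5 km.
Circular speed at r₁: v₁ = √(μ/r₁) = √(8.17295×10^8/2.380×10^5) = 58.600 km/s.
Transfer-orbit speed at r₁ (v² = μ(2/r − 1/a)): v_p = √[μ(2/r₁ − 1/a_t)] = 77.025 km/s.
First burn Δv₁ = |v_p − v₁| = 18.425 km/s.
Circular speed at r₂: v₂ = √(μ/r₂) = 23.26489 km/s.
Transfer-orbit speed at r₂: v_a = √[μ(2/r₂ − 1/a_t)] = 12.14042 km/s.
Second burn Δv₂ = |v₂ − v_a| = 11.124 km/s.
Δv = Δv₁ + Δv₂ = 18.425 + 11.124 = 29.55 km/s.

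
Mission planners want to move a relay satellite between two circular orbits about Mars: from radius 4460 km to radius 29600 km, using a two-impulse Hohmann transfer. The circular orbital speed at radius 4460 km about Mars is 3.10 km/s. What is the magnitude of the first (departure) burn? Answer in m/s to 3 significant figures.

Δv₁ = 987 m/s

From the circular-orbit relation v² = μ/r at r = 4460 km: μ = v²r = (3.10)² × 4460 = 42860.6 km³/s².
Transfer-ellipse semi-major axis a_t = (r₁ + r₂)/2 = (4460 + 29600)/2 = 17030 km.
On the circular orbit at r = 4460 km, v_c = √(μ/r) = 3.100 km/s.
Vis-viva on the transfer ellipse at r = 4460 km gives v_t = √[μ(2/r − 1/a_t)] = 4.087 km/s.
Δv₁ = |v_t − v_c| = |4.087 − 3.100| = 0.9870 km/s.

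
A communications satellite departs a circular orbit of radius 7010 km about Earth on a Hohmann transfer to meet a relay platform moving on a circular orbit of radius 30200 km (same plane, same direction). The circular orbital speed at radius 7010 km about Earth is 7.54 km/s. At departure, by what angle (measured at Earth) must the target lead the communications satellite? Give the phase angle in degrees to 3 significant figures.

From the circular-orbit relation v² = μ/r at r = 7010 km: μ = v²r = (7.54)² × 7010 = 3.98530×10^5 km³/s².
The Hohmann ellipse has a_t = (r₁ + r₂)/2 = 18605 km.
The half-period of the transfer ellipse is t = π√(a_t³/μ) = 12629 s.
Target angular speed ω₂ = √(μ/r₂³) = 1.2029×10^-4 rad/s.
Angle swept by the target during transfer: ω₂·t = 1.5191 rad = 87.04°.
Arrival is 180° from departure on the ellipse, so φ = 180° − 87.04° = 93.0°.

φ = 93.0°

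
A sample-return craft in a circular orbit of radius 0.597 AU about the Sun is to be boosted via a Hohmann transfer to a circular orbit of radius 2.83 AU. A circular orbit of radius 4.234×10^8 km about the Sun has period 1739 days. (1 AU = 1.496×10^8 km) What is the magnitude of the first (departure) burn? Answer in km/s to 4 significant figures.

From Kepler's third law T² = 4π²r³/μ at r = 4.234×10^8 km, T = 1739 days = 1739 × 86400 s = 1.502496×10^8 s: μ = 4π²r³/T² = 1.32735×10^11 km³/s².
In km: r₁ = 0.597 × 1.496×10^8 = 8.93112×10^7 km; r₂ = 2.83 × 1.496×10^8 = 4.23368×10^8 km.
Semi-major axis of the transfer orbit: a_t = (8.93112×10^7 + 4.23368×10^8)/2 = 2.563396×10^8 km.
Circular speed at r = 8.93112×10^7 km: v_c = √(μ/r) = 38.55 km/s.
Vis-viva on the transfer ellipse at r = 8.93112×10^7 km gives v_t = √[μ(2/r − 1/a_t)] = 49.54 km/s.
Δv₁ = |v_t − v_c| = |49.54 − 38.55| = 10.99 km/s.

Δv₁ = 10.99 km/s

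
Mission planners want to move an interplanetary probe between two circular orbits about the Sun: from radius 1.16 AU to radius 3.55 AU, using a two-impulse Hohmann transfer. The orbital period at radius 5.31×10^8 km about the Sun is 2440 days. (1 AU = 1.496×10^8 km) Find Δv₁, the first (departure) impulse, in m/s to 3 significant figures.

Δv₁ = 6310 m/s

From Kepler's third law T² = 4π²r³/μ at r = 5.31×10^8 km, T = 2440 days = 2440 × 86400 s = 2.10816×10^8 s: μ = 4π²r³/T² = 1.32995×10^11 km³/s².
In km: r₁ = 1.16 × 1.496×10^8 = 1.73536×10^8 km; r₂ = 3.55 × 1.496×10^8 = 5.3108×10^8 km.
Transfer-ellipse semi-major axis a_t = (r₁ + r₂)/2 = (1.73536×10^8 + 5.3108×10^8)/2 = 3.52308×10^8 km.
Circular speed at r = 1.73536×10^8 km: v_c = √(μ/r) = 27.6836 km/s.
Transfer-orbit speed at the same r (vis-viva, a = a_t): v_t = √[μ(2/r − 1/a_t)] = 33.9893 km/s.
Δv₁ = |v_t − v_c| = |33.9893 − 27.6836| = 6.306 km/s.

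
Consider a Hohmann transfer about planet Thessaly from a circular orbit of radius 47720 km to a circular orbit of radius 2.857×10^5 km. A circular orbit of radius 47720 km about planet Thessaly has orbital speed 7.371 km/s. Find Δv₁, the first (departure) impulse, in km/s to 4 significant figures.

From the circular-orbit relation v² = μ/r at r = 47720 km: μ = v²r = (7.371)² × 47720 = 2.59271×10^6 km³/s².
Semi-major axis of the transfer orbit: a_t = (47720 + 2.857×10^5)/2 = 1.6671×10^5 km.
On the circular orbit at r = 47720 km, v_c = √(μ/r) = 7.371 km/s.
Transfer-orbit speed at the same r (vis-viva, a = a_t): v_t = √[μ(2/r − 1/a_t)] = 9.649 km/s.
Δv₁ = |v_t − v_c| = |9.649 − 7.371| = 2.278 km/s.

Δv₁ = 2.278 km/s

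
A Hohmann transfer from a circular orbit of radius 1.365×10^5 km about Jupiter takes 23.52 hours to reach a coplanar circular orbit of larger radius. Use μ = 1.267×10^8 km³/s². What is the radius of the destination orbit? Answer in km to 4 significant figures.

r₂ = 7.665×10^5 km

Transfer time t = 23.52 hours = 84672 s, and t = π√(a_t³/μ).
So a_t = (μ t²/π²)^(1/3) = (1.267×10^8 × (84672)² / π²)^(1/3) = 4.5149×10^5 km.
Since a_t = (r₁ + r₂)/2, r₂ = 2a_t − r₁ = 2×4.5149×10^5 − 1.365×10^5 = 7.6648×10^5 km.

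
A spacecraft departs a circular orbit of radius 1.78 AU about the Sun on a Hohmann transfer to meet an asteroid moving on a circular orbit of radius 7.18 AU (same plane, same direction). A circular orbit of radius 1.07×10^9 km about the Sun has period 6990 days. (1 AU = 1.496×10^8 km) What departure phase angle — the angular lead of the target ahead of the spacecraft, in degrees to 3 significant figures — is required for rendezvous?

φ = 91.3°

From Kepler's third law T² = 4π²r³/μ at r = 1.07×10^9 km, T = 6990 days = 6990 × 86400 s = 6.03936×10^8 s: μ = 4π²r³/T² = 1.32596×10^11 km³/s².
In km: r₁ = 1.78 × 1.496×10^8 = 2.66288×10^8 km; r₂ = 7.18 × 1.496×10^8 = 1.074128×10^9 km.
Transfer-ellipse semi-major axis a_t = (r₁ + r₂)/2 = (2.66288×10^8 + 1.074128×10^9)/2 = 6.70208×10^8 km.
Transfer time t = π√(a_t³/μ) = 1.4969×10^8 s.
Target angular speed ω₂ = √(μ/r₂³) = 1.0344×10^-8 rad/s.
Angle swept by the target during transfer: ω₂·t = 1.5484 rad = 88.72°.
Arrival is 180° from departure on the ellipse, so φ = 180° − 88.72° = 91.3°.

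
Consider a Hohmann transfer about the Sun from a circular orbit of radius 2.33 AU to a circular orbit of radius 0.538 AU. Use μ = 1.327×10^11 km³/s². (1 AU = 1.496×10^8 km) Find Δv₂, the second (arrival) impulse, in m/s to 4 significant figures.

In km: r₁ = 2.33 × 1.496×10^8 = 3.48568×10^8 km; r₂ = 0.538 × 1.496×10^8 = 8.04848×10^7 km.
Semi-major axis of the transfer orbit: a_t = (3.48568×10^8 + 8.04848×10^7)/2 = 2.145264×10^8 km.
On the circular orbit at r = 8.04848×10^7 km, v_c = √(μ/r) = 40.605 km/s.
Vis-viva on the transfer ellipse at r = 8.04848×10^7 km gives v_t = √[μ(2/r − 1/a_t)] = 51.759 km/s.
Δv₂ = |v_t − v_c| = |51.759 − 40.605| = 11.15 km/s.

Δv₂ = 11150 m/s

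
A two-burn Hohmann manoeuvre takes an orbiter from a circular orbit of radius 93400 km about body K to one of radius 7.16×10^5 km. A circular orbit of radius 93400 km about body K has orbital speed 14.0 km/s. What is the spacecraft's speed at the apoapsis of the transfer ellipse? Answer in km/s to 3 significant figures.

From the circular-orbit relation v² = μ/r at r = 93400 km: μ = v²r = (14.0)² × 93400 = 1.83064×10^7 km³/s².
The Hohmann ellipse has a_t = (r₁ + r₂)/2 = 4.047×10^5 km.
At apoapsis, r = 7.160×10^5 km.
Applying v² = μ(2/r − 1/a_t): v = 2.429 km/s.

v = 2.43 km/s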